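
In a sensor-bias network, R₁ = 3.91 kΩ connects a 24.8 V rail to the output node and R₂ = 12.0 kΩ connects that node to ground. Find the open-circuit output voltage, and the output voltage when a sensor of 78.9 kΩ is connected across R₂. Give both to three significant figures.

Unloaded: 18.7 V; loaded: 18.0 V

Open-circuit: V = 24.8 × 12.0/(3.91 + 12.0) = 18.7 V.
With the load, R₂ becomes R₂‖R_L = 10.42 kΩ, so V = 24.8 × 10.42/14.33 = 18.0 V.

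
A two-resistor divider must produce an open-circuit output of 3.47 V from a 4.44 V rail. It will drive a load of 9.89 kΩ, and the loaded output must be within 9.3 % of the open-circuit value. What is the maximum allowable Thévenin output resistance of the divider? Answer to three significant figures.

Loading drop = R_th/(R_th + R_L) ≤ 0.0930, so R_th ≤ R_L · ε/(1−ε) = 9.89 kΩ × 0.0930/0.9070 = 1.01 kΩ.

R_th ≤ 1.01 kΩ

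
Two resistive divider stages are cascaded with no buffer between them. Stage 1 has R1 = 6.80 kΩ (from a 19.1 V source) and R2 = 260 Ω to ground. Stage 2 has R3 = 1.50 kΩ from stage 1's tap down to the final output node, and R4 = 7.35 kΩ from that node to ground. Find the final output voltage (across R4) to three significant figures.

Stage 2 presents R3+R4 = 8850 Ω as a load on stage 1's tap.
Stage 1's lower leg becomes R2‖(R3+R4) = 252.6 Ω, so V_mid = 19.1 × 252.6/7053 = 0.6840 V.
Stage 2 is itself unloaded: V_out = V_mid × R4/(R3+R4) = 0.6840 × 7350/8850 = 0.568 V.

V_out ≈ 0.568 V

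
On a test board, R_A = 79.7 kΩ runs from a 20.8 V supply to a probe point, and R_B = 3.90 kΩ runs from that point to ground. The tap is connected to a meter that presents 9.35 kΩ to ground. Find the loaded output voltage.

The load sits in parallel with R_B: R_B‖R_L = (3.90 × 9.35) / (3.90 + 9.35) = 2.752 kΩ.
V_out = 20.8 × 2.752 / (79.7 + 2.752) = 20.8 × 2.752/82.45 = 0.694 V.
(Unloaded it would have been 0.970 V.)

V_out ≈ 0.694 V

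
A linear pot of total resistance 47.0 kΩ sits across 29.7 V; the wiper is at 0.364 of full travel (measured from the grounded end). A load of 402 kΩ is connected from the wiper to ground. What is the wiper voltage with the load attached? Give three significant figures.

The wiper splits the pot into (1−α)R = 29.89 kΩ above and αR = 17.11 kΩ below.
Lower section ‖ load = 16.41 kΩ.
V_wiper = 29.7 × 16.41/(29.89 + 16.41) = 10.5 V.

V ≈ 10.5 V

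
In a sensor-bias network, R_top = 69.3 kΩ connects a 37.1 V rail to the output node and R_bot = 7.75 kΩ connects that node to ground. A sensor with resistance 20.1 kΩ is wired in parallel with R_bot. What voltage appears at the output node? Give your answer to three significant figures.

The load sits in parallel with R_bot: R_bot‖R_L = (7.75 × 20.1) / (7.75 + 20.1) = 5.593 kΩ.
V_out = 37.1 × 5.593 / (69.3 + 5.593) = 37.1 × 5.593/74.89 = 2.77 V.

V_out ≈ 2.77 V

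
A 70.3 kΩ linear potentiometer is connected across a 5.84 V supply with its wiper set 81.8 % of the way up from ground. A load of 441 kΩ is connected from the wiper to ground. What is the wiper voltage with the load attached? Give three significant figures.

V ≈ 4.67 V

The wiper splits the pot into (1−α)R = 12.79 kΩ above and αR = 57.51 kΩ below.
Lower section ‖ load = 50.87 kΩ.
V_wiper = 5.84 × 50.87/(12.79 + 50.87) = 4.67 V.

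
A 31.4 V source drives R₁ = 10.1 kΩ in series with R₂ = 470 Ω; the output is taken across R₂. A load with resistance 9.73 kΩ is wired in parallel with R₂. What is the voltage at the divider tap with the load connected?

V_out ≈ 1.33 V

The load sits in parallel with R₂: R₂‖R_L = (470 × 9730) / (470 + 9730) = 448.3 Ω.
V_out = 31.4 × 448.3 / (10100 + 448.3) = 31.4 × 448.3/10550 = 1.33 V.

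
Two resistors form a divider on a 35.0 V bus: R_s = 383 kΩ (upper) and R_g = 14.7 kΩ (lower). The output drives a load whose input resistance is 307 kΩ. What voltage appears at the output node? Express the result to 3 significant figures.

The load sits in parallel with R_g: R_g‖R_L = (14.7 × 307) / (14.7 + 307) = 14.03 kΩ.
V_out = 35.0 × 14.03 / (383 + 14.03) = 35.0 × 14.03/397.0 = 1.24 V.

V_out ≈ 1.24 V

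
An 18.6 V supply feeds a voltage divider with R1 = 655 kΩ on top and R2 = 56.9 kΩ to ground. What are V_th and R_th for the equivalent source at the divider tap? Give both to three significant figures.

V_th = 1.49 V, R_th = 52.4 kΩ

V_th is the open-circuit tap voltage: 18.6 × 56.9/(655 + 56.9) = 1.49 V.
With the supply zeroed, R1 and R2 appear in parallel from the tap: R_th = R1‖R2 = (655 × 56.9)/711.9 = 52.4 kΩ.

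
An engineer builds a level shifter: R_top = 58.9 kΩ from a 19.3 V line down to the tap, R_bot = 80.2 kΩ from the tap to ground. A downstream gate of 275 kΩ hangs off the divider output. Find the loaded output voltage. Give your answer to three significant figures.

The load sits in parallel with R_bot: R_bot‖R_L = (80.2 × 275) / (80.2 + 275) = 62.09 kΩ.
V_out = 19.3 × 62.09 / (58.9 + 62.09) = 19.3 × 62.09/121.0 = 9.90 V.
(Unloaded it would have been 11.1 V.)

V_out ≈ 9.90 V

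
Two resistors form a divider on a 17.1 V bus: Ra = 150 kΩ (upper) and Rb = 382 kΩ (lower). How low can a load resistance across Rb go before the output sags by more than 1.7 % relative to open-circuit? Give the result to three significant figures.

Output resistance R_th = Ra‖Rb = (150 × 382)/532.0 = 107.7 kΩ.
The fractional drop is R_th/(R_th + R_L); requiring this ≤ 0.0170 gives R_L ≥ R_th(1/0.0170 − 1) = 107.7 × 57.82 = 6.23 MΩ.

R_L(min) ≈ 6.23 MΩ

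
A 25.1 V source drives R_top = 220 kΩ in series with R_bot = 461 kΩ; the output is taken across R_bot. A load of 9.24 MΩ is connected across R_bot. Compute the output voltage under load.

The load sits in parallel with R_bot: R_bot‖R_L = (461 × 9240) / (461 + 9240) = 439.1 kΩ.
V_out = 25.1 × 439.1 / (220 + 439.1) = 25.1 × 439.1/659.1 = 16.7 V.

V_out ≈ 16.7 V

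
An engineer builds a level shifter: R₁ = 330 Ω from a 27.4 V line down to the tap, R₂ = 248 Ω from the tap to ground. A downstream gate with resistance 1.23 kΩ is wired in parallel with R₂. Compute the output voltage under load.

The load sits in parallel with R₂: R₂‖R_L = (248 × 1230) / (248 + 1230) = 206.4 Ω.
V_out = 27.4 × 206.4 / (330 + 206.4) = 27.4 × 206.4/536.4 = 10.5 V.

V_out ≈ 10.5 V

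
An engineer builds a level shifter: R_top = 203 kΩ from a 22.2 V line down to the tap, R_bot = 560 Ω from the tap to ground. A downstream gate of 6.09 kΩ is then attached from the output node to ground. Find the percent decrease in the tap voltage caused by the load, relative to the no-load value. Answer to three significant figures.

8.40 %

Unloaded V = 22.2 × 560/203600 = 0.061073 V.
Loaded: R_bot‖R_L = 512.8 Ω, giving V = 22.2 × 512.8/203500 = 0.055943 V.
Drop = (0.061073 − 0.055943) / 0.061073 = 8.40 %.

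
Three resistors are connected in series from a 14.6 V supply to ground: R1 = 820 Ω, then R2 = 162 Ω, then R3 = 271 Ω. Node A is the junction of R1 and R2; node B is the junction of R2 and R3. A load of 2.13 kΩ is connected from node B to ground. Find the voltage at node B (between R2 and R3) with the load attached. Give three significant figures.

At node B, R3 is in parallel with the load: R3‖R_L = 240.4 Ω.
Below node A the resistance is R2 + (R3‖R_L) = 402.4 Ω, so V_A = 14.6 × 402.4/1222 = 4.806 V.
Then V_B = V_A × (R3‖R_L)/(R2 + R3‖R_L) = 4.806 × 240.4/402.4 = 2.87 V.

V ≈ 2.87 V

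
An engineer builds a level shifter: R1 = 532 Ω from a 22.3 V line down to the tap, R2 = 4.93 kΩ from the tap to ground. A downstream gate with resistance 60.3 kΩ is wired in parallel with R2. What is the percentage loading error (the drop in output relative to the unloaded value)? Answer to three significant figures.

The divider's output (Thévenin) resistance is R1‖R2 = 480.2 Ω.
Fractional drop under load = R_th/(R_th + R_L) = 480.2 / (480.2 + 60300) = 0.007900.
So the output falls by 0.790 %.

0.790 %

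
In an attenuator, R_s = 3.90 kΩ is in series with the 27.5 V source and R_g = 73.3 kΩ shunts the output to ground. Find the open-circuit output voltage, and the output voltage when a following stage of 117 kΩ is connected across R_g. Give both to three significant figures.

Unloaded: 26.1 V; loaded: 25.3 V

Open-circuit: V = 27.5 × 73.3/(3.90 + 73.3) = 26.1 V.
With the load, R_g becomes R_g‖R_L = 45.07 kΩ, so V = 27.5 × 45.07/48.97 = 25.3 V.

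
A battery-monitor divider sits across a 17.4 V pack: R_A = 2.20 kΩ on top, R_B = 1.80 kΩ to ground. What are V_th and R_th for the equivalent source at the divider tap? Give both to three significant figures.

V_th = 7.83 V, R_th = 990 Ω

V_th is the open-circuit tap voltage: 17.4 × 1.80/(2.20 + 1.80) = 7.83 V.
With the supply zeroed, R_A and R_B appear in parallel from the tap: R_th = R_A‖R_B = (2.20 × 1.80)/4.000 = 990 Ω.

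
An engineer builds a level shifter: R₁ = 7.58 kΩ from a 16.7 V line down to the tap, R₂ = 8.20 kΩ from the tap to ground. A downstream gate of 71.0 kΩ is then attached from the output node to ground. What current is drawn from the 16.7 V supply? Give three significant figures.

R₂‖R_L = 7.351 kΩ, so the source sees R₁ + R₂‖R_L = 14.93 kΩ.
I = 16.7 V / 14.93 kΩ = 1.12 mA.

I ≈ 1.12 mA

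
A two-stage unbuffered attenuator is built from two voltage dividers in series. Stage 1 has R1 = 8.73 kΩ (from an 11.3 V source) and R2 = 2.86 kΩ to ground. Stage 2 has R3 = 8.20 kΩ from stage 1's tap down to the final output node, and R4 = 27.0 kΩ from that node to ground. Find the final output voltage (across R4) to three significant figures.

Stage 2 presents R3+R4 = 35.20 kΩ as a load on stage 1's tap.
Stage 1's lower leg becomes R2‖(R3+R4) = 2.645 kΩ, so V_mid = 11.3 × 2.645/11.38 = 2.628 V.
Stage 2 is itself unloaded: V_out = V_mid × R4/(R3+R4) = 2.628 × 27.0/35.20 = 2.02 V.

V_out ≈ 2.02 V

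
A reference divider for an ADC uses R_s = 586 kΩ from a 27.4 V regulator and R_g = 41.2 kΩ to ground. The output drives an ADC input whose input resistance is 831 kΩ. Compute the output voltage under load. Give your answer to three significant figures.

The load sits in parallel with R_g: R_g‖R_L = (41.2 × 831) / (41.2 + 831) = 39.25 kΩ.
V_out = 27.4 × 39.25 / (586 + 39.25) = 27.4 × 39.25/625.3 = 1.72 V.

V_out ≈ 1.72 V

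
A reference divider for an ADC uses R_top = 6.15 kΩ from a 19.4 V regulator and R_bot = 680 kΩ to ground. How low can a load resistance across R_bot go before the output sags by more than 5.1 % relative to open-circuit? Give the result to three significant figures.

Output resistance R_th = R_top‖R_bot = (6.15 × 680)/686.1 = 6.095 kΩ.
The fractional drop is R_th/(R_th + R_L); requiring this ≤ 0.0510 gives R_L ≥ R_th(1/0.0510 − 1) = 6.095 × 18.61 = 113 kΩ.

R_L(min) ≈ 113 kΩ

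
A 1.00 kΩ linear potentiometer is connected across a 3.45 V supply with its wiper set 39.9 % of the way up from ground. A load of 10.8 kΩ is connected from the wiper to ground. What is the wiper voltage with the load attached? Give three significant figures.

The wiper splits the pot into (1−α)R = 601.0 Ω above and αR = 399.0 Ω below.
Lower section ‖ load = 384.8 Ω.
V_wiper = 3.45 × 384.8/(601.0 + 384.8) = 1.35 V.

V ≈ 1.35 V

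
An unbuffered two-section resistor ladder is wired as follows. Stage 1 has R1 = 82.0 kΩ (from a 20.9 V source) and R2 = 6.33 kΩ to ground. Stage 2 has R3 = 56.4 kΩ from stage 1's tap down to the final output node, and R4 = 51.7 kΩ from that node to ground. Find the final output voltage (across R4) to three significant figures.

Stage 2 presents R3+R4 = 108.1 kΩ as a load on stage 1's tap.
Stage 1's lower leg becomes R2‖(R3+R4) = 5.980 kΩ, so V_mid = 20.9 × 5.980/87.98 = 1.421 V.
Stage 2 is itself unloaded: V_out = V_mid × R4/(R3+R4) = 1.421 × 51.7/108.1 = 0.679 V.

V_out ≈ 0.679 V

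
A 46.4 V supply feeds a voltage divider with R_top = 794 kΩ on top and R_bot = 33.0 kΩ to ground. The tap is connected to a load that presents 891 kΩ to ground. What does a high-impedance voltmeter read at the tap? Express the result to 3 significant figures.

The load sits in parallel with R_bot: R_bot‖R_L = (33.0 × 891) / (33.0 + 891) = 31.82 kΩ.
V_out = 46.4 × 31.82 / (794 + 31.82) = 46.4 × 31.82/825.8 = 1.79 V.

V_out ≈ 1.79 V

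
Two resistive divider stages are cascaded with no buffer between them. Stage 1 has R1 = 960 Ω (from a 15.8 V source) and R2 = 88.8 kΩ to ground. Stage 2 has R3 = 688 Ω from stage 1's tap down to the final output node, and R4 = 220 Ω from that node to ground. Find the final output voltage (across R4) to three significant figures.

V_out ≈ 1.85 V

Stage 2 presents R3+R4 = 908.0 Ω as a load on stage 1's tap.
Stage 1's lower leg becomes R2‖(R3+R4) = 898.8 Ω, so V_mid = 15.8 × 898.8/1859 = 7.640 V.
Stage 2 is itself unloaded: V_out = V_mid × R4/(R3+R4) = 7.640 × 220/908.0 = 1.85 V.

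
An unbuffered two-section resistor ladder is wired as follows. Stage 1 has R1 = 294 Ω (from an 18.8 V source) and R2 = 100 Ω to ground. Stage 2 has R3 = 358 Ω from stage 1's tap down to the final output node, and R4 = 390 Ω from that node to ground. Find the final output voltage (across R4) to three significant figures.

Stage 2 presents R3+R4 = 748.0 Ω as a load on stage 1's tap.
Stage 1's lower leg becomes R2‖(R3+R4) = 88.21 Ω, so V_mid = 18.8 × 88.21/382.2 = 4.339 V.
Stage 2 is itself unloaded: V_out = V_mid × R4/(R3+R4) = 4.339 × 390/748.0 = 2.26 V.

V_out ≈ 2.26 V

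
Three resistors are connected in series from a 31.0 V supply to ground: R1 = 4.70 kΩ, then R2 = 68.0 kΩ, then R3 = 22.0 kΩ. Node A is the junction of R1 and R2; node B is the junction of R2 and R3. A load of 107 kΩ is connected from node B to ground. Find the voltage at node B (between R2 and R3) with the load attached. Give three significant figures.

At node B, R3 is in parallel with the load: R3‖R_L = 18.25 kΩ.
Below node A the resistance is R2 + (R3‖R_L) = 86.25 kΩ, so V_A = 31.0 × 86.25/90.95 = 29.40 V.
Then V_B = V_A × (R3‖R_L)/(R2 + R3‖R_L) = 29.40 × 18.25/86.25 = 6.22 V.

V ≈ 6.22 V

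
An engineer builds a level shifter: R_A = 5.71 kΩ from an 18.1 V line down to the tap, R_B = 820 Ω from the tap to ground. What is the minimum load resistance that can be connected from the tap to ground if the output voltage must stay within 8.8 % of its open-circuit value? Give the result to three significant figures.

Output resistance R_th = R_A‖R_B = (5710 × 820)/6530 = 717.0 Ω.
The fractional drop is R_th/(R_th + R_L); requiring this ≤ 0.0880 gives R_L ≥ R_th(1/0.0880 − 1) = 717.0 × 10.36 = 7.43 kΩ.

R_L(min) ≈ 7.43 kΩ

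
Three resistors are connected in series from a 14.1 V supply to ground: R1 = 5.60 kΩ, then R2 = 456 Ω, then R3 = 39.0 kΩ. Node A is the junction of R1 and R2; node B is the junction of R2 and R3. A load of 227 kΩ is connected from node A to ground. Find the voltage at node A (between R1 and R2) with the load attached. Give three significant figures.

Below node A the series string R2+R3 = 39460 Ω sits in parallel with the 227000 Ω load: 33610 Ω.
V_A = 14.1 × 33610/(5600 + 33610) = 12.1 V.

V ≈ 12.1 V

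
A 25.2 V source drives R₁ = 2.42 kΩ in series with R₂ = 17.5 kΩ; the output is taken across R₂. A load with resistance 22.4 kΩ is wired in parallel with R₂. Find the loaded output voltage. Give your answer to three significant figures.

The load sits in parallel with R₂: R₂‖R_L = (17.5 × 22.4) / (17.5 + 22.4) = 9.825 kΩ.
V_out = 25.2 × 9.825 / (2.42 + 9.825) = 25.2 × 9.825/12.24 = 20.2 V.

V_out ≈ 20.2 V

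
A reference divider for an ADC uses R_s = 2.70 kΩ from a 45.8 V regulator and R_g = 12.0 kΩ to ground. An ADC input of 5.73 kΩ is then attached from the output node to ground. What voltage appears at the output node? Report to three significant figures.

The load sits in parallel with R_g: R_g‖R_L = (12.0 × 5.73) / (12.0 + 5.73) = 3.878 kΩ.
V_out = 45.8 × 3.878 / (2.70 + 3.878) = 45.8 × 3.878/6.578 = 27.0 V.

V_out ≈ 27.0 V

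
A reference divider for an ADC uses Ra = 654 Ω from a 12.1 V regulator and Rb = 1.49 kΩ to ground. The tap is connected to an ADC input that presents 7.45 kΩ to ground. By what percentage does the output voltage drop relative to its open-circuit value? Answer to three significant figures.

The divider's output (Thévenin) resistance is Ra‖Rb = 454.5 Ω.
Fractional drop under load = R_th/(R_th + R_L) = 454.5 / (454.5 + 7450) = 0.05750.
So the output falls by 5.75 %.

5.75 %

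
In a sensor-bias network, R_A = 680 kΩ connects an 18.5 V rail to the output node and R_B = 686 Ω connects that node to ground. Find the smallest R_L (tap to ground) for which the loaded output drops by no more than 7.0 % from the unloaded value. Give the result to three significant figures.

Output resistance R_th = R_A‖R_B = (680000 × 686)/680700 = 685.3 Ω.
The fractional drop is R_th/(R_th + R_L); requiring this ≤ 0.0700 gives R_L ≥ R_th(1/0.0700 − 1) = 685.3 × 13.29 = 9.10 kΩ.

R_L(min) ≈ 9.10 kΩ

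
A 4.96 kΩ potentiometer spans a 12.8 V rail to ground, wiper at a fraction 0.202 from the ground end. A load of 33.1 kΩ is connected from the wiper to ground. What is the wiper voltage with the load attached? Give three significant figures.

V ≈ 2.52 V

The wiper splits the pot into (1−α)R = 3.958 kΩ above and αR = 1.002 kΩ below.
Lower section ‖ load = 0.9725 kΩ.
V_wiper = 12.8 × 0.9725/(3.958 + 0.9725) = 2.52 V.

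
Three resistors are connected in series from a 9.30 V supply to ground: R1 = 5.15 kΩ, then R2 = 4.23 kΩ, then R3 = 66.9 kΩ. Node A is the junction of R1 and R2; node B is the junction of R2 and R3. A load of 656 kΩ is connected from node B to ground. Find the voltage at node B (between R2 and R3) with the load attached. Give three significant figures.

At node B, R3 is in parallel with the load: R3‖R_L = 60.71 kΩ.
Below node A the resistance is R2 + (R3‖R_L) = 64.94 kΩ, so V_A = 9.30 × 64.94/70.09 = 8.617 V.
Then V_B = V_A × (R3‖R_L)/(R2 + R3‖R_L) = 8.617 × 60.71/64.94 = 8.06 V.

V ≈ 8.06 V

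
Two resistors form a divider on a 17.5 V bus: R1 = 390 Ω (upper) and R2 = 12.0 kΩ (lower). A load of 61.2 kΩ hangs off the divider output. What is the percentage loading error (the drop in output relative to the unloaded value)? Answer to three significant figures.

0.613 %

The divider's output (Thévenin) resistance is R1‖R2 = 377.7 Ω.
Fractional drop under load = R_th/(R_th + R_L) = 377.7 / (377.7 + 61200) = 0.006134.
So the output falls by 0.613 %.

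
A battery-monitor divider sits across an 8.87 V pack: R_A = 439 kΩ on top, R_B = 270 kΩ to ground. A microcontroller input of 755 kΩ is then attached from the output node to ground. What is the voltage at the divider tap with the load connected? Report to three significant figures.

The load sits in parallel with R_B: R_B‖R_L = (270 × 755) / (270 + 755) = 198.9 kΩ.
V_out = 8.87 × 198.9 / (439 + 198.9) = 8.87 × 198.9/637.9 = 2.77 V.

V_out ≈ 2.77 V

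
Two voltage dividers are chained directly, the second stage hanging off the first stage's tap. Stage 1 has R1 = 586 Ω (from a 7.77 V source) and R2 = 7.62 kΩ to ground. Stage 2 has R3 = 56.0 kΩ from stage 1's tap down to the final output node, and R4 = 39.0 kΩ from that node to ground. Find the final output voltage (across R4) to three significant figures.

V_out ≈ 2.95 V

Stage 2 presents R3+R4 = 95000 Ω as a load on stage 1's tap.
Stage 1's lower leg becomes R2‖(R3+R4) = 7054 Ω, so V_mid = 7.77 × 7054/7640 = 7.174 V.
Stage 2 is itself unloaded: V_out = V_mid × R4/(R3+R4) = 7.174 × 39000/95000 = 2.95 V.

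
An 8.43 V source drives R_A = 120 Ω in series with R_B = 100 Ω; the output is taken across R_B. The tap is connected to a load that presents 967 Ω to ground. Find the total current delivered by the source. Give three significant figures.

R_B‖R_L = 90.63 Ω, so the source sees R_A + R_B‖R_L = 210.6 Ω.
I = 8.43 V / 210.6 Ω = 40.0 mA.

I ≈ 40.0 mA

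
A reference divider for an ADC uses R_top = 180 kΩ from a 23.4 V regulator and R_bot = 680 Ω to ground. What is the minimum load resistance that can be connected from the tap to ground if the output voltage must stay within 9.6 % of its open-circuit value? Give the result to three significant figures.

Output resistance R_th = R_top‖R_bot = (180000 × 680)/180700 = 677.4 Ω.
The fractional drop is R_th/(R_th + R_L); requiring this ≤ 0.0960 gives R_L ≥ R_th(1/0.0960 − 1) = 677.4 × 9.417 = 6.38 kΩ.

R_L(min) ≈ 6.38 kΩ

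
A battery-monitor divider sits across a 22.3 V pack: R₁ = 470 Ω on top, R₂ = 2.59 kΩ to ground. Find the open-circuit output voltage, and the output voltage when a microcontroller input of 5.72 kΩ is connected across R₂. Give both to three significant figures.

Unloaded: 18.9 V; loaded: 17.6 V

Open-circuit: V = 22.3 × 2590/(470 + 2590) = 18.9 V.
With the load, R₂ becomes R₂‖R_L = 1783 Ω, so V = 22.3 × 1783/2253 = 17.6 V.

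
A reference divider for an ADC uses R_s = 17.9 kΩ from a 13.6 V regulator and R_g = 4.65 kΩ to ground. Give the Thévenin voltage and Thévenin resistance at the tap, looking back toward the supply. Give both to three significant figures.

V_th = 2.80 V, R_th = 3.69 kΩ

V_th is the open-circuit tap voltage: 13.6 × 4.65/(17.9 + 4.65) = 2.80 V.
With the supply zeroed, R_s and R_g appear in parallel from the tap: R_th = R_s‖R_g = (17.9 × 4.65)/22.55 = 3.69 kΩ.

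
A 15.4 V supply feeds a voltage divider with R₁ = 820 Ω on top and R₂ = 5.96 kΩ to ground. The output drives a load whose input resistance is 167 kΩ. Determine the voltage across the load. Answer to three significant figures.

The load sits in parallel with R₂: R₂‖R_L = (5960 × 167000) / (5960 + 167000) = 5755 Ω.
V_out = 15.4 × 5755 / (820 + 5755) = 15.4 × 5755/6575 = 13.5 V.
(Unloaded it would have been 13.5 V.)

V_out ≈ 13.5 V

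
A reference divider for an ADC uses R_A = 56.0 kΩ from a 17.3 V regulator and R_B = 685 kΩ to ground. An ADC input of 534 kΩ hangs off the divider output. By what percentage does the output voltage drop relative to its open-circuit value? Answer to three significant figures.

The divider's output (Thévenin) resistance is R_A‖R_B = 51.77 kΩ.
Fractional drop under load = R_th/(R_th + R_L) = 51.77 / (51.77 + 534) = 0.08838.
So the output falls by 8.84 %.

8.84 %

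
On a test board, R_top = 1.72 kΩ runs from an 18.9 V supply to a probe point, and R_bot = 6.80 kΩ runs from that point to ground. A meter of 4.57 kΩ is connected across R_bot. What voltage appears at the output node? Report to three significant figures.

The load sits in parallel with R_bot: R_bot‖R_L = (6.80 × 4.57) / (6.80 + 4.57) = 2.733 kΩ.
V_out = 18.9 × 2.733 / (1.72 + 2.733) = 18.9 × 2.733/4.453 = 11.6 V.
(Unloaded it would have been 15.1 V.)

V_out ≈ 11.6 V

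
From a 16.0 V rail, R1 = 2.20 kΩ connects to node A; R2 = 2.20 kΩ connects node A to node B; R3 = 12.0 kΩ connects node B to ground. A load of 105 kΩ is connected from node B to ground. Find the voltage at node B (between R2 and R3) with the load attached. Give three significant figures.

At node B, R3 is in parallel with the load: R3‖R_L = 10.77 kΩ.
Below node A the resistance is R2 + (R3‖R_L) = 12.97 kΩ, so V_A = 16.0 × 12.97/15.17 = 13.68 V.
Then V_B = V_A × (R3‖R_L)/(R2 + R3‖R_L) = 13.68 × 10.77/12.97 = 11.4 V.

V ≈ 11.4 V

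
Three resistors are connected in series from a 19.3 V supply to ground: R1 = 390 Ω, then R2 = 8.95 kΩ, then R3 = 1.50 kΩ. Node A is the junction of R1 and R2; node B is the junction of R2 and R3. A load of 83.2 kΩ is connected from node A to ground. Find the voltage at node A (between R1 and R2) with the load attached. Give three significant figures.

V ≈ 18.5 V

Below node A the series string R2+R3 = 10450 Ω sits in parallel with the 83200 Ω load: 9284 Ω.
V_A = 19.3 × 9284/(390 + 9284) = 18.5 V.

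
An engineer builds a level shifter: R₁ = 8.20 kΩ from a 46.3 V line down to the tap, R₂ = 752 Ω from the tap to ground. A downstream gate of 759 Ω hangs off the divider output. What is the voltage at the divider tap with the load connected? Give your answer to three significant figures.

V_out ≈ 2.04 V

The load sits in parallel with R₂: R₂‖R_L = (752 × 759) / (752 + 759) = 377.7 Ω.
V_out = 46.3 × 377.7 / (8200 + 377.7) = 46.3 × 377.7/8578 = 2.04 V.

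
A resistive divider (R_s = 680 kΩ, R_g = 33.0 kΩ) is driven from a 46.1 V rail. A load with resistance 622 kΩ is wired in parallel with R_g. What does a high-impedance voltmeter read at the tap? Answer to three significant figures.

V_out ≈ 2.03 V

The load sits in parallel with R_g: R_g‖R_L = (33.0 × 622) / (33.0 + 622) = 31.34 kΩ.
V_out = 46.1 × 31.34 / (680 + 31.34) = 46.1 × 31.34/711.3 = 2.03 V.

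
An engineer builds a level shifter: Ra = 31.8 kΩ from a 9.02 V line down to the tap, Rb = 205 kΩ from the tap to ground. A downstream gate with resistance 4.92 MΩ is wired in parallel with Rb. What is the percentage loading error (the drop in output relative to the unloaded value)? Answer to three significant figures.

0.556 %

The divider's output (Thévenin) resistance is Ra‖Rb = 27.53 kΩ.
Fractional drop under load = R_th/(R_th + R_L) = 27.53 / (27.53 + 4920) = 0.005564.
So the output falls by 0.556 %.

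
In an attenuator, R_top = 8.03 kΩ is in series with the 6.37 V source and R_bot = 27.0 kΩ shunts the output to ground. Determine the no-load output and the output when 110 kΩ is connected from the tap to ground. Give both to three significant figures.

Unloaded: 4.91 V; loaded: 4.65 V

Open-circuit: V = 6.37 × 27.0/(8.03 + 27.0) = 4.91 V.
With the load, R_bot becomes R_bot‖R_L = 21.68 kΩ, so V = 6.37 × 21.68/29.71 = 4.65 V.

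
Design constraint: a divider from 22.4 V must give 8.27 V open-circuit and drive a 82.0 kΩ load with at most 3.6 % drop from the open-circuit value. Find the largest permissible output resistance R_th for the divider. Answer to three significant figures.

Loading drop = R_th/(R_th + R_L) ≤ 0.0360, so R_th ≤ R_L · ε/(1−ε) = 82.0 kΩ × 0.0360/0.9640 = 3.06 kΩ.

R_th ≤ 3.06 kΩ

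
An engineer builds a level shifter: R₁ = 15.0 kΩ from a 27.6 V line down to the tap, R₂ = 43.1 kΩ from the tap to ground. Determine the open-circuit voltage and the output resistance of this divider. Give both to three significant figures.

V_th is the open-circuit tap voltage: 27.6 × 43.1/(15.0 + 43.1) = 20.5 V.
With the supply zeroed, R₁ and R₂ appear in parallel from the tap: R_th = R₁‖R₂ = (15.0 × 43.1)/58.10 = 11.1 kΩ.

V_th = 20.5 V, R_th = 11.1 kΩ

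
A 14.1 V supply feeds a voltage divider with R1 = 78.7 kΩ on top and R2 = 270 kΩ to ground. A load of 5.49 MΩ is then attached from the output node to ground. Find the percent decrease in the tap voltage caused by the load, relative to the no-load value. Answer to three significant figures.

The divider's output (Thévenin) resistance is R1‖R2 = 60.94 kΩ.
Fractional drop under load = R_th/(R_th + R_L) = 60.94 / (60.94 + 5490) = 0.01098.
So the output falls by 1.10 %.

1.10 %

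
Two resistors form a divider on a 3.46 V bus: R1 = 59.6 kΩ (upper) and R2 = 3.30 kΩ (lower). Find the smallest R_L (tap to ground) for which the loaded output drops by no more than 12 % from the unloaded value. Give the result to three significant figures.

R_L(min) ≈ 22.9 kΩ

Output resistance R_th = R1‖R2 = (59.6 × 3.30)/62.90 = 3.127 kΩ.
The fractional drop is R_th/(R_th + R_L); requiring this ≤ 0.120 gives R_L ≥ R_th(1/0.120 − 1) = 3.127 × 7.333 = 22.9 kΩ.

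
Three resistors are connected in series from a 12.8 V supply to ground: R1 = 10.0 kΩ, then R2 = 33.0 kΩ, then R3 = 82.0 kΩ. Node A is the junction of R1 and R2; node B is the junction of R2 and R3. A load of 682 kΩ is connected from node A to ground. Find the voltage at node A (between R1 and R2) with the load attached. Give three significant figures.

V ≈ 11.6 V

Below node A the series string R2+R3 = 115.0 kΩ sits in parallel with the 682 kΩ load: 98.41 kΩ.
V_A = 12.8 × 98.41/(10.0 + 98.41) = 11.6 V.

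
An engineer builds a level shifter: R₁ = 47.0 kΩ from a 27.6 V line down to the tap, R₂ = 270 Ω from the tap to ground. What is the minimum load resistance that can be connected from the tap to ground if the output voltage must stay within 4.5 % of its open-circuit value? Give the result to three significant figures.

R_L(min) ≈ 5.70 kΩ

Output resistance R_th = R₁‖R₂ = (47000 × 270)/47270 = 268.5 Ω.
The fractional drop is R_th/(R_th + R_L); requiring this ≤ 0.0450 gives R_L ≥ R_th(1/0.0450 − 1) = 268.5 × 21.22 = 5.70 kΩ.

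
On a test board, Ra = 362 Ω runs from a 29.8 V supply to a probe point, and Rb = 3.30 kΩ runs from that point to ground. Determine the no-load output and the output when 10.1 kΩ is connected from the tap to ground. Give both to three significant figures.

Unloaded: 26.9 V; loaded: 26.0 V

Open-circuit: V = 29.8 × 3300/(362 + 3300) = 26.9 V.
With the load, Rb becomes Rb‖R_L = 2487 Ω, so V = 29.8 × 2487/2849 = 26.0 V.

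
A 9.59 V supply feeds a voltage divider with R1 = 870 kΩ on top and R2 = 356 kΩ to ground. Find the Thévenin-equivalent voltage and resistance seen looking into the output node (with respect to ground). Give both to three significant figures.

V_th is the open-circuit tap voltage: 9.59 × 356/(870 + 356) = 2.78 V.
With the supply zeroed, R1 and R2 appear in parallel from the tap: R_th = R1‖R2 = (870 × 356)/1226 = 253 kΩ.

V_th = 2.78 V, R_th = 253 kΩ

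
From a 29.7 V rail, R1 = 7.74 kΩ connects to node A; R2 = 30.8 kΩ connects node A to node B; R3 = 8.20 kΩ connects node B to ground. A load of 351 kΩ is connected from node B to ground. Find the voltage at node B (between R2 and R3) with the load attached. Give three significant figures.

V ≈ 5.11 V

At node B, R3 is in parallel with the load: R3‖R_L = 8.013 kΩ.
Below node A the resistance is R2 + (R3‖R_L) = 38.81 kΩ, so V_A = 29.7 × 38.81/46.55 = 24.76 V.
Then V_B = V_A × (R3‖R_L)/(R2 + R3‖R_L) = 24.76 × 8.013/38.81 = 5.11 V.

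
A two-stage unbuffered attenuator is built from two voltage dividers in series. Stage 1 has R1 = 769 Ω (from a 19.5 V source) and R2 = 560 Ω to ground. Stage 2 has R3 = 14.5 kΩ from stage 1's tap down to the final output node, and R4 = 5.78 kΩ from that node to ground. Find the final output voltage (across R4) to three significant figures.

Stage 2 presents R3+R4 = 20280 Ω as a load on stage 1's tap.
Stage 1's lower leg becomes R2‖(R3+R4) = 545.0 Ω, so V_mid = 19.5 × 545.0/1314 = 8.087 V.
Stage 2 is itself unloaded: V_out = V_mid × R4/(R3+R4) = 8.087 × 5780/20280 = 2.31 V.

V_out ≈ 2.31 V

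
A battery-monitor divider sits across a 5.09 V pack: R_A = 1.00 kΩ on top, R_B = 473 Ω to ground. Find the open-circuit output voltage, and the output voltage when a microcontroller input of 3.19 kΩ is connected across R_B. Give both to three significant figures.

Open-circuit: V = 5.09 × 473/(1000 + 473) = 1.63 V.
With the load, R_B becomes R_B‖R_L = 411.9 Ω, so V = 5.09 × 411.9/1412 = 1.48 V.

Unloaded: 1.63 V; loaded: 1.48 V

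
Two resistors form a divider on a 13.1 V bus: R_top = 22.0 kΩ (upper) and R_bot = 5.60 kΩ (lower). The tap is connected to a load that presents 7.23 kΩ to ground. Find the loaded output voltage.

V_out ≈ 1.64 V

The load sits in parallel with R_bot: R_bot‖R_L = (5.60 × 7.23) / (5.60 + 7.23) = 3.156 kΩ.
V_out = 13.1 × 3.156 / (22.0 + 3.156) = 13.1 × 3.156/25.16 = 1.64 V.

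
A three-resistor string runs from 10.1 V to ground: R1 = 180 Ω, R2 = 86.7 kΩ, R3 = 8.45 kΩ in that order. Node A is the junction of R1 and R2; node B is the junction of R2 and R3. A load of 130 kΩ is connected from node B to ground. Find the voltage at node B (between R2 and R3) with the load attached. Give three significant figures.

At node B, R3 is in parallel with the load: R3‖R_L = 7934 Ω.
Below node A the resistance is R2 + (R3‖R_L) = 94630 Ω, so V_A = 10.1 × 94630/94810 = 10.08 V.
Then V_B = V_A × (R3‖R_L)/(R2 + R3‖R_L) = 10.08 × 7934/94630 = 0.845 V.

V ≈ 0.845 V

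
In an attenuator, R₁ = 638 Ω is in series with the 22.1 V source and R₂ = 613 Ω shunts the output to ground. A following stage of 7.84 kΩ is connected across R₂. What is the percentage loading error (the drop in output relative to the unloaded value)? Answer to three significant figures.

3.83 %

The divider's output (Thévenin) resistance is R₁‖R₂ = 312.6 Ω.
Fractional drop under load = R_th/(R_th + R_L) = 312.6 / (312.6 + 7840) = 0.03835.
So the output falls by 3.83 %.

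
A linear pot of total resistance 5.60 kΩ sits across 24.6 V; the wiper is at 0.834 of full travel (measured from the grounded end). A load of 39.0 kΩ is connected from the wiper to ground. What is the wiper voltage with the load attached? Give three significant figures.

V ≈ 20.1 V

The wiper splits the pot into (1−α)R = 929.6 Ω above and αR = 4670 Ω below.
Lower section ‖ load = 4171 Ω.
V_wiper = 24.6 × 4171/(929.6 + 4171) = 20.1 V.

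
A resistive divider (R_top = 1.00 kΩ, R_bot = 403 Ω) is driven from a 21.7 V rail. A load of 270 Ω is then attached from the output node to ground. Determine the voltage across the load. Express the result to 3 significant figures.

V_out ≈ 3.02 V

The load sits in parallel with R_bot: R_bot‖R_L = (403 × 270) / (403 + 270) = 161.7 Ω.
V_out = 21.7 × 161.7 / (1000 + 161.7) = 21.7 × 161.7/1162 = 3.02 V.
(Unloaded it would have been 6.23 V.)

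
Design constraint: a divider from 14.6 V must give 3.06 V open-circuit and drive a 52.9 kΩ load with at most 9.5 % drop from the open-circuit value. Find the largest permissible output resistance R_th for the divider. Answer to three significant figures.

Loading drop = R_th/(R_th + R_L) ≤ 0.0950, so R_th ≤ R_L · ε/(1−ε) = 52.9 kΩ × 0.0950/0.9050 = 5.55 kΩ.

R_th ≤ 5.55 kΩ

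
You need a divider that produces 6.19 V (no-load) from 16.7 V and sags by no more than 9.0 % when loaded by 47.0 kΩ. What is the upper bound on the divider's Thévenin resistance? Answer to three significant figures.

R_th ≤ 4.65 kΩ

Loading drop = R_th/(R_th + R_L) ≤ 0.0900, so R_th ≤ R_L · ε/(1−ε) = 47.0 kΩ × 0.0900/0.9100 = 4.65 kΩ.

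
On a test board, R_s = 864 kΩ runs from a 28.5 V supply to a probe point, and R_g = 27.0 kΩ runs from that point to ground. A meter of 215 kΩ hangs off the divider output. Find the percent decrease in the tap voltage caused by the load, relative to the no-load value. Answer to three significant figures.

10.9 %

Unloaded V = 28.5 × 27.0/891.0 = 0.86364 V.
Loaded: R_g‖R_L = 23.99 kΩ, giving V = 28.5 × 23.99/888.0 = 0.76988 V.
Drop = (0.86364 − 0.76988) / 0.86364 = 10.9 %.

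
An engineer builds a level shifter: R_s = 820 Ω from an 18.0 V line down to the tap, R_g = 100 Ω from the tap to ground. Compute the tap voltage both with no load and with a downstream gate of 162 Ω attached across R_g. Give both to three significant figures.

Open-circuit: V = 18.0 × 100/(820 + 100) = 1.96 V.
With the load, R_g becomes R_g‖R_L = 61.83 Ω, so V = 18.0 × 61.83/881.8 = 1.26 V.

Unloaded: 1.96 V; loaded: 1.26 V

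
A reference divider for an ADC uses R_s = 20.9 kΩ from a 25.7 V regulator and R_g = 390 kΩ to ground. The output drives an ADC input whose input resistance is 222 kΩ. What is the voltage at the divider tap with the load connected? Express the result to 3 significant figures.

V_out ≈ 22.4 V

The load sits in parallel with R_g: R_g‖R_L = (390 × 222) / (390 + 222) = 141.5 kΩ.
V_out = 25.7 × 141.5 / (20.9 + 141.5) = 25.7 × 141.5/162.4 = 22.4 V.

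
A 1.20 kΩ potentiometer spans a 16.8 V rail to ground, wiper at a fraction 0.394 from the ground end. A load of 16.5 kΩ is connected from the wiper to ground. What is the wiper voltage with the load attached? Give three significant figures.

The wiper splits the pot into (1−α)R = 727.2 Ω above and αR = 472.8 Ω below.
Lower section ‖ load = 459.6 Ω.
V_wiper = 16.8 × 459.6/(727.2 + 459.6) = 6.51 V.

V ≈ 6.51 V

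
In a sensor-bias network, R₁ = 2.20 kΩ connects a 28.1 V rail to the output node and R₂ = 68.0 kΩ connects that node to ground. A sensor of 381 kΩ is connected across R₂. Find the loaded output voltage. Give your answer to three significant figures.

The load sits in parallel with R₂: R₂‖R_L = (68.0 × 381) / (68.0 + 381) = 57.70 kΩ.
V_out = 28.1 × 57.70 / (2.20 + 57.70) = 28.1 × 57.70/59.90 = 27.1 V.
(Unloaded it would have been 27.2 V.)

V_out ≈ 27.1 V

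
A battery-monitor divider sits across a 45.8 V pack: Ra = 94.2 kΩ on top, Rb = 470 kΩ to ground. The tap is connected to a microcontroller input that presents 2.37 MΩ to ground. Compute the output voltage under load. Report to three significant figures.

The load sits in parallel with Rb: Rb‖R_L = (470 × 2370) / (470 + 2370) = 392.2 kΩ.
V_out = 45.8 × 392.2 / (94.2 + 392.2) = 45.8 × 392.2/486.4 = 36.9 V.
(Unloaded it would have been 38.2 V.)

V_out ≈ 36.9 V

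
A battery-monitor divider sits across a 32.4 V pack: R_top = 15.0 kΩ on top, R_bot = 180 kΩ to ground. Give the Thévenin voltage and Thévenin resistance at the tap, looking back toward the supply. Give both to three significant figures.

V_th = 29.9 V, R_th = 13.8 kΩ

V_th is the open-circuit tap voltage: 32.4 × 180/(15.0 + 180) = 29.9 V.
With the supply zeroed, R_top and R_bot appear in parallel from the tap: R_th = R_top‖R_bot = (15.0 × 180)/195.0 = 13.8 kΩ.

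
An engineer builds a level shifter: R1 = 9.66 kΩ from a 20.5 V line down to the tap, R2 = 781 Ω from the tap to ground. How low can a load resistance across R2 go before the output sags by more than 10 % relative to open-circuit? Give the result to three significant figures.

Output resistance R_th = R1‖R2 = (9660 × 781)/10440 = 722.6 Ω.
The fractional drop is R_th/(R_th + R_L); requiring this ≤ 0.100 gives R_L ≥ R_th(1/0.100 − 1) = 722.6 × 9.000 = 6.50 kΩ.

R_L(min) ≈ 6.50 kΩ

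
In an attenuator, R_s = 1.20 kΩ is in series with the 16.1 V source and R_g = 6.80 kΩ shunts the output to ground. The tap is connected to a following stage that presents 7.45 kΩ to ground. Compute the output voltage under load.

The load sits in parallel with R_g: R_g‖R_L = (6.80 × 7.45) / (6.80 + 7.45) = 3.555 kΩ.
V_out = 16.1 × 3.555 / (1.20 + 3.555) = 16.1 × 3.555/4.755 = 12.0 V.
(Unloaded it would have been 13.7 V.)

V_out ≈ 12.0 V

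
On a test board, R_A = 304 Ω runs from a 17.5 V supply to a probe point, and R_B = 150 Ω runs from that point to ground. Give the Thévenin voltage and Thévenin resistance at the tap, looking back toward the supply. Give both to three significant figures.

V_th = 5.78 V, R_th = 100 Ω

V_th is the open-circuit tap voltage: 17.5 × 150/(304 + 150) = 5.78 V.
With the supply zeroed, R_A and R_B appear in parallel from the tap: R_th = R_A‖R_B = (304 × 150)/454.0 = 100 Ω.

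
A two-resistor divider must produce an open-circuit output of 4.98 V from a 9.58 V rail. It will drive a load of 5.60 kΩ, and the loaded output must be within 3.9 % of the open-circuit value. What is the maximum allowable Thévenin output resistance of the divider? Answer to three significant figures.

Loading drop = R_th/(R_th + R_L) ≤ 0.0390, so R_th ≤ R_L · ε/(1−ε) = 5.60 kΩ × 0.0390/0.9610 = 227 Ω.

R_th ≤ 227 Ω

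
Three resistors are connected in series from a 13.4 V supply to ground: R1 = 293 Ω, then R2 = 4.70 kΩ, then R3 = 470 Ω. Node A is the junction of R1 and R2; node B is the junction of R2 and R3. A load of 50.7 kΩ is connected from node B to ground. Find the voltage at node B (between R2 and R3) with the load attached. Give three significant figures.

At node B, R3 is in parallel with the load: R3‖R_L = 465.7 Ω.
Below node A the resistance is R2 + (R3‖R_L) = 5166 Ω, so V_A = 13.4 × 5166/5459 = 12.68 V.
Then V_B = V_A × (R3‖R_L)/(R2 + R3‖R_L) = 12.68 × 465.7/5166 = 1.14 V.

V ≈ 1.14 V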